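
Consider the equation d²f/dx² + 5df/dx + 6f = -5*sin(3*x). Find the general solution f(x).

f = 5*sin(3*x)/78 + 25*cos(3*x)/78 + C1*exp(-3*x) + C2*exp(-2*x)

Characteristic equation r² + 5r + 6 = 0 factors as (r + 3)(r + 2) = 0, so r = -3, -2.
Hence f_h = C1*exp(-3*x) + C2*exp(-2*x).
Try f_p = A*cos(3*x) + B*sin(3*x). Substituting and equating the coefficients of cos(3x) and sin(3x) gives A = 25/78, B = 5/78, so f_p = 5*sin(3*x)/78 + 25*cos(3*x)/78.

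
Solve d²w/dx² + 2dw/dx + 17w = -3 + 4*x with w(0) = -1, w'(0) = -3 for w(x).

Characteristic equation r² + 2r + 17 = 0 has discriminant (2)² - 4·(17) = -64 < 0, so r = -1 ± 4i.
Hence w_h = C1*cos(4*x)*exp(-x) + C2*exp(-x)*sin(4*x).
For the particular solution try w_p = A0 + A1*x. Substituting and matching coefficients of each power of x gives A0 = -59/289, A1 = 4/17, so w_p = -59/289 + 4*x/17.
General solution: w = -59/289 + 4*x/17 + C1*cos(4*x)*exp(-x) + C2*exp(-x)*sin(4*x).
Apply the initial conditions: w(0) = -59/289 + C1 = -1 and w'(0) = 4/17 - C1 + 4*C2 = -3. Solving gives C1 = -230/289, C2 = -1165/1156.

w = -59/289 + 4*x/17 - 1165*exp(-x)*sin(4*x)/1156 - 230*cos(4*x)*exp(-x)/289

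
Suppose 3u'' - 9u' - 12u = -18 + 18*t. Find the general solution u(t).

u = 21/8 - 3*t/2 + C1*exp(-t) + C2*exp(4*t)

Divide through by 3: u'' - 3u' - 4u = -6 + 6*t.
Characteristic equation r² - 3r - 4 = 0 factors as (r + 1)(r - 4) = 0, so r = -1, 4.
Hence u_h = C1*exp(-t) + C2*exp(4*t).
For the particular solution try u_p = A0 + A1*t. Substituting and matching coefficients of each power of t gives A0 = 21/8, A1 = -3/2, so u_p = 21/8 - 3*t/2.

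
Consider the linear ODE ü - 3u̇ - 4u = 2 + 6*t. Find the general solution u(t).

u = 5/8 - 3*t/2 + C1*exp(-t) + C2*exp(4*t)

Characteristic equation r² - 3r - 4 = 0 factors as (r + 1)(r - 4) = 0, so r = -1, 4.
Hence u_h = C1*exp(-t) + C2*exp(4*t).
For the particular solution try u_p = A0 + A1*t. Substituting and matching coefficients of each power of t gives A0 = 5/8, A1 = -3/2, so u_p = 5/8 - 3*t/2.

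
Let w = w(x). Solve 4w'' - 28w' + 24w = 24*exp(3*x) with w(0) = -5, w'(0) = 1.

w = -exp(3*x) - 28*exp(x)/5 + 8*exp(6*x)/5

Divide through by 4: w'' - 7w' + 6w = 6*exp(3*x).
Characteristic equation r² - 7r + 6 = 0 factors as (r - 1)(r - 6) = 0, so r = 1, 6.
Hence w_h = C1*exp(x) + C2*exp(6*x).
Try w_p = A*exp(3*x). Substituting into the equation and dividing by exp(3*x) gives A = -1, so w_p = -exp(3*x).
General solution: w = -exp(3*x) + C1*exp(x) + C2*exp(6*x).
Apply the initial conditions: w(0) = -1 + C1 + C2 = -5 and w'(0) = -3 + C1 + 6*C2 = 1. Solving gives C1 = -28/5, C2 = 8/5.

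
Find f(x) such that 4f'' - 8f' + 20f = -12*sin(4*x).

f = -24*cos(4*x)/185 + 33*sin(4*x)/185 + C1*cos(2*x)*exp(x) + C2*exp(x)*sin(2*x)

Divide through by 4: f'' - 2f' + 5f = -3*sin(4*x).
Characteristic equation r² - 2r + 5 = 0 has discriminant (-2)² - 4·(5) = -16 < 0, so r = 1 ± 2i.
Hence f_h = C1*cos(2*x)*exp(x) + C2*exp(x)*sin(2*x).
Try f_p = A*cos(4*x) + B*sin(4*x). Substituting and equating the coefficients of cos(4x) and sin(4x) gives A = -24/185, B = 33/185, so f_p = -24*cos(4*x)/185 + 33*sin(4*x)/185.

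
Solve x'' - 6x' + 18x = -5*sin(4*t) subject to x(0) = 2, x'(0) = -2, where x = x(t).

x = -6*cos(4*t)/29 - sin(4*t)/58 - 248*exp(3*t)*sin(3*t)/87 + 64*cos(3*t)*exp(3*t)/29

Characteristic equation r² - 6r + 18 = 0 has discriminant (-6)² - 4·(18) = -36 < 0, so r = 3 ± 3i.
Hence x_h = C1*cos(3*t)*exp(3*t) + C2*exp(3*t)*sin(3*t).
Try x_p = A*cos(4*t) + B*sin(4*t). Substituting and equating the coefficients of cos(4t) and sin(4t) gives A = -6/29, B = -1/58, so x_p = -6*cos(4*t)/29 - sin(4*t)/58.
General solution: x = -6*cos(4*t)/29 - sin(4*t)/58 + C1*cos(3*t)*exp(3*t) + C2*exp(3*t)*sin(3*t).
Apply the initial conditions: x(0) = -6/29 + C1 = 2 and x'(0) = -2/29 + 3*C1 + 3*C2 = -2. Solving gives C1 = 64/29, C2 = -248/87.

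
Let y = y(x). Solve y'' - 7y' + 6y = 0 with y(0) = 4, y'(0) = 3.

y = -exp(6*x)/5 + 21*exp(x)/5

Characteristic equation r² - 7r + 6 = 0 factors as (r - 1)(r - 6) = 0, so r = 1, 6.
Hence y_h = C1*exp(x) + C2*exp(6*x).
Apply the initial conditions: y(0) = C1 + C2 = 4 and y'(0) = C1 + 6*C2 = 3. Solving gives C1 = 21/5, C2 = -1/5.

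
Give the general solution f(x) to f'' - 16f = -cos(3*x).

f = cos(3*x)/25 + C1*exp(4*x) + C2*exp(-4*x)

Characteristic equation r² - 16 = 0 factors as (r - 4)(r + 4) = 0, so r = 4, -4.
Hence f_h = C1*exp(4*x) + C2*exp(-4*x).
Try f_p = A*cos(3*x) + B*sin(3*x). Substituting and equating the coefficients of cos(3x) and sin(3x) gives A = 1/25, B = 0, so f_p = cos(3*x)/25.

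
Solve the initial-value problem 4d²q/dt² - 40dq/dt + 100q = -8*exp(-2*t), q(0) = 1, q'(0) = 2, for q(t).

Divide through by 4: q'' - 10q' + 25q = -2*exp(-2*t).
Characteristic equation r² - 10r + 25 = 0 has discriminant (-10)² - 4·(25) = 0, so r = 5 is a repeated root.
Hence q_h = (C1 + C2*t)*exp(5*t).
Try q_p = A*exp(-2*t). Substituting into the equation and dividing by exp(-2*t) gives A = -2/49, so q_p = -2*exp(-2*t)/49.
General solution: q = -2*exp(-2*t)/49 + C1*exp(5*t) + C2*t*exp(5*t).
Apply the initial conditions: q(0) = -2/49 + C1 = 1 and q'(0) = 4/49 + C2 + 5*C1 = 2. Solving gives C1 = 51/49, C2 = -23/7.

q = -2*exp(-2*t)/49 + 51*exp(5*t)/49 - 23*t*exp(5*t)/7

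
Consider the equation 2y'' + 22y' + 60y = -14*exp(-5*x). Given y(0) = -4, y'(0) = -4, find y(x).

Divide through by 2: y'' + 11y' + 30y = -7*exp(-5*x).
Characteristic equation r² + 11r + 30 = 0 factors as (r + 5)(r + 6) = 0, so r = -5, -6.
Hence y_h = C1*exp(-5*x) + C2*exp(-6*x).
Since exp(-5*x) solves the homogeneous equation (r = -5 is a root of multiplicity 1), multiply the trial by x. Try y_p = A*x*exp(-5*x). Substituting into the equation and dividing by exp(-5*x) gives A = -7, so y_p = -7*x*exp(-5*x).
General solution: y = C1*exp(-5*x) + C2*exp(-6*x) - 7*x*exp(-5*x).
Apply the initial conditions: y(0) = C1 + C2 = -4 and y'(0) = -7 - 6*C2 - 5*C1 = -4. Solving gives C1 = -21, C2 = 17.

y = -21*exp(-5*x) + 17*exp(-6*x) - 7*x*exp(-5*x)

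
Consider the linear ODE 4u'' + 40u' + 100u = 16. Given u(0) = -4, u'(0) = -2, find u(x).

Divide through by 4: u'' + 10u' + 25u = 4.
Characteristic equation r² + 10r + 25 = 0 has discriminant (10)² - 4·(25) = 0, so r = -5 is a repeated root.
Hence u_h = (C1 + C2*x)*exp(-5*x).
For the particular solution try u_p = A0. Substituting and matching coefficients of each power of x gives A0 = 4/25, so u_p = 4/25.
General solution: u = 4/25 + C1*exp(-5*x) + C2*x*exp(-5*x).
Apply the initial conditions: u(0) = 4/25 + C1 = -4 and u'(0) = C2 - 5*C1 = -2. Solving gives C1 = -104/25, C2 = -114/5.

u = 4/25 - 104*exp(-5*x)/25 - 114*x*exp(-5*x)/5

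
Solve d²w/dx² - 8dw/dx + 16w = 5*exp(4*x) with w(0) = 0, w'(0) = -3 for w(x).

Characteristic equation r² - 8r + 16 = 0 has discriminant (-8)² - 4·(16) = 0, so r = 4 is a repeated root.
Hence w_h = (C1 + C2*x)*exp(4*x).
Since exp(4*x) solves the homogeneous equation (r = 4 is a root of multiplicity 2), multiply the trial by x^2. Try w_p = A*x^2*exp(4*x). Substituting into the equation and dividing by exp(4*x) gives A = 5/2, so w_p = 5*x^2*exp(4*x)/2.
General solution: w = C1*exp(4*x) + 5*x^2*exp(4*x)/2 + C2*x*exp(4*x).
Apply the initial conditions: w(0) = C1 = 0 and w'(0) = C2 + 4*C1 = -3. Solving gives C1 = 0, C2 = -3.

w = -3*x*exp(4*x) + 5*x**2*exp(4*x)/2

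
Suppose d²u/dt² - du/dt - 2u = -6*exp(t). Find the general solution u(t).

Characteristic equation r² - r - 2 = 0 factors as (r - 2)(r + 1) = 0, so r = 2, -1.
Hence u_h = C1*exp(2*t) + C2*exp(-t).
Try u_p = A*exp(t). Substituting into the equation and dividing by exp(t) gives A = 3, so u_p = 3*exp(t).

u = 3*exp(t) + C1*exp(2*t) + C2*exp(-t)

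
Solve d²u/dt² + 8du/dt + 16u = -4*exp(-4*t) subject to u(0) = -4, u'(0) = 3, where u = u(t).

u = -4*exp(-4*t) - 13*t*exp(-4*t) - 2*t**2*exp(-4*t)

Characteristic equation r² + 8r + 16 = 0 has discriminant (8)² - 4·(16) = 0, so r = -4 is a repeated root.
Hence u_h = (C1 + C2*t)*exp(-4*t).
Since exp(-4*t) solves the homogeneous equation (r = -4 is a root of multiplicity 2), multiply the trial by t^2. Try u_p = A*t^2*exp(-4*t). Substituting into the equation and dividing by exp(-4*t) gives A = -2, so u_p = -2*t^2*exp(-4*t).
General solution: u = C1*exp(-4*t) - 2*t^2*exp(-4*t) + C2*t*exp(-4*t).
Apply the initial conditions: u(0) = C1 = -4 and u'(0) = C2 - 4*C1 = 3. Solving gives C1 = -4, C2 = -13.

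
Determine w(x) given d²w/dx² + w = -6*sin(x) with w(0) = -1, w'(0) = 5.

w = -cos(x) + 2*sin(x) + 3*x*cos(x)

Characteristic equation r² + 1 = 0 has discriminant (0)² - 4·(1) = -4 < 0, so r = ± i.
Hence w_h = C1*cos(x) + C2*sin(x).
Since ±1i are characteristic roots, multiply the trial by x. Try w_p = x*(A*cos(x) + B*sin(x)). Substituting and equating the coefficients of cos(x) and sin(x) gives A = 3, B = 0, so w_p = 3*x*cos(x).
General solution: w = C1*cos(x) + C2*sin(x) + 3*x*cos(x).
Apply the initial conditions: w(0) = C1 = -1 and w'(0) = 3 + C2 = 5. Solving gives C1 = -1, C2 = 2.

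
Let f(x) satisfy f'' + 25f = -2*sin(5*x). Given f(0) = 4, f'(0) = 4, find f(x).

Characteristic equation r² + 25 = 0 has discriminant (0)² - 4·(25) = -100 < 0, so r = ± 5i.
Hence f_h = C1*cos(5*x) + C2*sin(5*x).
Since ±5i are characteristic roots, multiply the trial by x. Try f_p = x*(A*cos(5*x) + B*sin(5*x)). Substituting and equating the coefficients of cos(5x) and sin(5x) gives A = 1/5, B = 0, so f_p = x*cos(5*x)/5.
General solution: f = C1*cos(5*x) + C2*sin(5*x) + x*cos(5*x)/5.
Apply the initial conditions: f(0) = C1 = 4 and f'(0) = 1/5 + 5*C2 = 4. Solving gives C1 = 4, C2 = 19/25.

f = 4*cos(5*x) + 19*sin(5*x)/25 + x*cos(5*x)/5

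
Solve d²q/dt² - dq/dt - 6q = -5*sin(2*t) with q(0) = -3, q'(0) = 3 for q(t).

q = -49*exp(3*t)/65 - 43*exp(-2*t)/20 - 5*cos(2*t)/52 + 25*sin(2*t)/52

Characteristic equation r² - r - 6 = 0 factors as (r + 2)(r - 3) = 0, so r = -2, 3.
Hence q_h = C1*exp(-2*t) + C2*exp(3*t).
Try q_p = A*cos(2*t) + B*sin(2*t). Substituting and equating the coefficients of cos(2t) and sin(2t) gives A = -5/52, B = 25/52, so q_p = -5*cos(2*t)/52 + 25*sin(2*t)/52.
General solution: q = -5*cos(2*t)/52 + 25*sin(2*t)/52 + C1*exp(-2*t) + C2*exp(3*t).
Apply the initial conditions: q(0) = -5/52 + C1 + C2 = -3 and q'(0) = 25/26 - 2*C1 + 3*C2 = 3. Solving gives C1 = -43/20, C2 = -49/65.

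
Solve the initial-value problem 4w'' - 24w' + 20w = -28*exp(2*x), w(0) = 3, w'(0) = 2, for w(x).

w = -5*exp(5*x)/6 + 3*exp(x)/2 + 7*exp(2*x)/3

Divide through by 4: w'' - 6w' + 5w = -7*exp(2*x).
Characteristic equation r² - 6r + 5 = 0 factors as (r - 1)(r - 5) = 0, so r = 1, 5.
Hence w_h = C1*exp(x) + C2*exp(5*x).
Try w_p = A*exp(2*x). Substituting into the equation and dividing by exp(2*x) gives A = 7/3, so w_p = 7*exp(2*x)/3.
General solution: w = 7*exp(2*x)/3 + C1*exp(x) + C2*exp(5*x).
Apply the initial conditions: w(0) = 7/3 + C1 + C2 = 3 and w'(0) = 14/3 + C1 + 5*C2 = 2. Solving gives C1 = 3/2, C2 = -5/6.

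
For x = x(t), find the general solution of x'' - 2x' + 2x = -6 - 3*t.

Characteristic equation r² - 2r + 2 = 0 has discriminant (-2)² - 4·(2) = -4 < 0, so r = 1 ± i.
Hence x_h = C1*cos(t)*exp(t) + C2*exp(t)*sin(t).
For the particular solution try x_p = A0 + A1*t. Substituting and matching coefficients of each power of t gives A0 = -9/2, A1 = -3/2, so x_p = -9/2 - 3*t/2.

x = -9/2 - 3*t/2 + C1*cos(t)*exp(t) + C2*exp(t)*sin(t)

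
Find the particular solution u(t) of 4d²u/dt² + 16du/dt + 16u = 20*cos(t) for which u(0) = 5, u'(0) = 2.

Divide through by 4: u'' + 4u' + 4u = 5*cos(t).
Characteristic equation r² + 4r + 4 = 0 has discriminant (4)² - 4·(4) = 0, so r = -2 is a repeated root.
Hence u_h = (C1 + C2*t)*exp(-2*t).
Try u_p = A*cos(t) + B*sin(t). Substituting and equating the coefficients of cos(t) and sin(t) gives A = 3/5, B = 4/5, so u_p = 3*cos(t)/5 + 4*sin(t)/5.
General solution: u = 3*cos(t)/5 + 4*sin(t)/5 + C1*exp(-2*t) + C2*t*exp(-2*t).
Apply the initial conditions: u(0) = 3/5 + C1 = 5 and u'(0) = 4/5 + C2 - 2*C1 = 2. Solving gives C1 = 22/5, C2 = 10.

u = 3*cos(t)/5 + 4*sin(t)/5 + 22*exp(-2*t)/5 + 10*t*exp(-2*t)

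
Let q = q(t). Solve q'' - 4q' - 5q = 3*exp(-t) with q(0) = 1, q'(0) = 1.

Characteristic equation r² - 4r - 5 = 0 factors as (r - 5)(r + 1) = 0, so r = 5, -1.
Hence q_h = C1*exp(5*t) + C2*exp(-t).
Since exp(-t) solves the homogeneous equation (r = -1 is a root of multiplicity 1), multiply the trial by t. Try q_p = A*t*exp(-t). Substituting into the equation and dividing by exp(-t) gives A = -1/2, so q_p = -t*exp(-t)/2.
General solution: q = C1*exp(5*t) + C2*exp(-t) - t*exp(-t)/2.
Apply the initial conditions: q(0) = C1 + C2 = 1 and q'(0) = -1/2 - C2 + 5*C1 = 1. Solving gives C1 = 5/12, C2 = 7/12.

q = 5*exp(5*t)/12 + 7*exp(-t)/12 - t*exp(-t)/2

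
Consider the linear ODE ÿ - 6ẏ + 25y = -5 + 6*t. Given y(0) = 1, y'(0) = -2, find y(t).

Characteristic equation r² - 6r + 25 = 0 has discriminant (-6)² - 4·(25) = -64 < 0, so r = 3 ± 4i.
Hence y_h = C1*cos(4*t)*exp(3*t) + C2*exp(3*t)*sin(4*t).
For the particular solution try y_p = A0 + A1*t. Substituting and matching coefficients of each power of t gives A0 = -89/625, A1 = 6/25, so y_p = -89/625 + 6*t/25.
General solution: y = -89/625 + 6*t/25 + C1*cos(4*t)*exp(3*t) + C2*exp(3*t)*sin(4*t).
Apply the initial conditions: y(0) = -89/625 + C1 = 1 and y'(0) = 6/25 + 3*C1 + 4*C2 = -2. Solving gives C1 = 714/625, C2 = -1771/1250.

y = -89/625 + 6*t/25 - 1771*exp(3*t)*sin(4*t)/1250 + 714*cos(4*t)*exp(3*t)/625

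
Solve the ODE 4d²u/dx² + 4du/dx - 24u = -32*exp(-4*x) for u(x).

u = -4*exp(-4*x)/3 + C1*exp(-3*x) + C2*exp(2*x)

Divide through by 4: u'' + u' - 6u = -8*exp(-4*x).
Characteristic equation r² + r - 6 = 0 factors as (r + 3)(r - 2) = 0, so r = -3, 2.
Hence u_h = C1*exp(-3*x) + C2*exp(2*x).
Try u_p = A*exp(-4*x). Substituting into the equation and dividing by exp(-4*x) gives A = -4/3, so u_p = -4*exp(-4*x)/3.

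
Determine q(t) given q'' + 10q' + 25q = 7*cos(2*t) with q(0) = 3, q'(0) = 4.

q = 140*sin(2*t)/841 + 147*cos(2*t)/841 + 2376*exp(-5*t)/841 + 516*t*exp(-5*t)/29

Characteristic equation r² + 10r + 25 = 0 has discriminant (10)² - 4·(25) = 0, so r = -5 is a repeated root.
Hence q_h = (C1 + C2*t)*exp(-5*t).
Try q_p = A*cos(2*t) + B*sin(2*t). Substituting and equating the coefficients of cos(2t) and sin(2t) gives A = 147/841, B = 140/841, so q_p = 140*sin(2*t)/841 + 147*cos(2*t)/841.
General solution: q = 140*sin(2*t)/841 + 147*cos(2*t)/841 + C1*exp(-5*t) + C2*t*exp(-5*t).
Apply the initial conditions: q(0) = 147/841 + C1 = 3 and q'(0) = 280/841 + C2 - 5*C1 = 4. Solving gives C1 = 2376/841, C2 = 516/29.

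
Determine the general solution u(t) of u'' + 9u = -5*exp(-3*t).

u = -5*exp(-3*t)/18 + C1*cos(3*t) + C2*sin(3*t)

Characteristic equation r² + 9 = 0 has discriminant (0)² - 4·(9) = -36 < 0, so r = ± 3i.
Hence u_h = C1*cos(3*t) + C2*sin(3*t).
Try u_p = A*exp(-3*t). Substituting into the equation and dividing by exp(-3*t) gives A = -5/18, so u_p = -5*exp(-3*t)/18.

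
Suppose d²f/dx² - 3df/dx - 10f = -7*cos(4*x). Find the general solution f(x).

Characteristic equation r² - 3r - 10 = 0 factors as (r + 2)(r - 5) = 0, so r = -2, 5.
Hence f_h = C1*exp(-2*x) + C2*exp(5*x).
Try f_p = A*cos(4*x) + B*sin(4*x). Substituting and equating the coefficients of cos(4x) and sin(4x) gives A = 91/410, B = 21/205, so f_p = 21*sin(4*x)/205 + 91*cos(4*x)/410.

f = 21*sin(4*x)/205 + 91*cos(4*x)/410 + C1*exp(-2*x) + C2*exp(5*x)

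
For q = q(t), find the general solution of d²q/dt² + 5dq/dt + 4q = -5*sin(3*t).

Characteristic equation r² + 5r + 4 = 0 factors as (r + 1)(r + 4) = 0, so r = -1, -4.
Hence q_h = C1*exp(-t) + C2*exp(-4*t).
Try q_p = A*cos(3*t) + B*sin(3*t). Substituting and equating the coefficients of cos(3t) and sin(3t) gives A = 3/10, B = 1/10, so q_p = sin(3*t)/10 + 3*cos(3*t)/10.

q = sin(3*t)/10 + 3*cos(3*t)/10 + C1*exp(-t) + C2*exp(-4*t)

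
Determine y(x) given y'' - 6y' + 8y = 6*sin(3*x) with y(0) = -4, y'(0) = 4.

y = -139*exp(2*x)/13 - 6*sin(3*x)/325 + 108*cos(3*x)/325 + 159*exp(4*x)/25

Characteristic equation r² - 6r + 8 = 0 factors as (r - 2)(r - 4) = 0, so r = 2, 4.
Hence y_h = C1*exp(2*x) + C2*exp(4*x).
Try y_p = A*cos(3*x) + B*sin(3*x). Substituting and equating the coefficients of cos(3x) and sin(3x) gives A = 108/325, B = -6/325, so y_p = -6*sin(3*x)/325 + 108*cos(3*x)/325.
General solution: y = -6*sin(3*x)/325 + 108*cos(3*x)/325 + C1*exp(2*x) + C2*exp(4*x).
Apply the initial conditions: y(0) = 108/325 + C1 + C2 = -4 and y'(0) = -18/325 + 2*C1 + 4*C2 = 4. Solving gives C1 = -139/13, C2 = 159/25.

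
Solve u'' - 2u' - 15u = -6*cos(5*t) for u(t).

u = 3*sin(5*t)/85 + 12*cos(5*t)/85 + C1*exp(-3*t) + C2*exp(5*t)

Characteristic equation r² - 2r - 15 = 0 factors as (r + 3)(r - 5) = 0, so r = -3, 5.
Hence u_h = C1*exp(-3*t) + C2*exp(5*t).
Try u_p = A*cos(5*t) + B*sin(5*t). Substituting and equating the coefficients of cos(5t) and sin(5t) gives A = 12/85, B = 3/85, so u_p = 3*sin(5*t)/85 + 12*cos(5*t)/85.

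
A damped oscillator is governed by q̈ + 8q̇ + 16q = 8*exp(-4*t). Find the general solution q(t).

q = C1*exp(-4*t) + 4*t**2*exp(-4*t) + C2*t*exp(-4*t)

Characteristic equation r² + 8r + 16 = 0 has discriminant (8)² - 4·(16) = 0, so r = -4 is a repeated root.
Hence q_h = (C1 + C2*t)*exp(-4*t).
Since exp(-4*t) solves the homogeneous equation (r = -4 is a root of multiplicity 2), multiply the trial by t^2. Try q_p = A*t^2*exp(-4*t). Substituting into the equation and dividing by exp(-4*t) gives A = 4, so q_p = 4*t^2*exp(-4*t).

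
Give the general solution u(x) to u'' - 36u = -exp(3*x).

Characteristic equation r² - 36 = 0 factors as (r + 6)(r - 6) = 0, so r = -6, 6.
Hence u_h = C1*exp(-6*x) + C2*exp(6*x).
Try u_p = A*exp(3*x). Substituting into the equation and dividing by exp(3*x) gives A = 1/27, so u_p = exp(3*x)/27.

u = exp(3*x)/27 + C1*exp(-6*x) + C2*exp(6*x)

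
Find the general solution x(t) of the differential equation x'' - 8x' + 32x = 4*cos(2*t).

Characteristic equation r² - 8r + 32 = 0 has discriminant (-8)² - 4·(32) = -64 < 0, so r = 4 ± 4i.
Hence x_h = C1*cos(4*t)*exp(4*t) + C2*exp(4*t)*sin(4*t).
Try x_p = A*cos(2*t) + B*sin(2*t). Substituting and equating the coefficients of cos(2t) and sin(2t) gives A = 7/65, B = -4/65, so x_p = -4*sin(2*t)/65 + 7*cos(2*t)/65.

x = -4*sin(2*t)/65 + 7*cos(2*t)/65 + C1*cos(4*t)*exp(4*t) + C2*exp(4*t)*sin(4*t)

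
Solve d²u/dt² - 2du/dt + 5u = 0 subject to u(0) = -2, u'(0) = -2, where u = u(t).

Characteristic equation r² - 2r + 5 = 0 has discriminant (-2)² - 4·(5) = -16 < 0, so r = 1 ± 2i.
Hence u_h = C1*cos(2*t)*exp(t) + C2*exp(t)*sin(2*t).
Apply the initial conditions: u(0) = C1 = -2 and u'(0) = C1 + 2*C2 = -2. Solving gives C1 = -2, C2 = 0.

u = -2*cos(2*t)*exp(t)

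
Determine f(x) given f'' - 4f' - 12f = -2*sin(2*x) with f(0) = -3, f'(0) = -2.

Characteristic equation r² - 4r - 12 = 0 factors as (r - 6)(r + 2) = 0, so r = 6, -2.
Hence f_h = C1*exp(6*x) + C2*exp(-2*x).
Try f_p = A*cos(2*x) + B*sin(2*x). Substituting and equating the coefficients of cos(2x) and sin(2x) gives A = -1/20, B = 1/10, so f_p = -cos(2*x)/20 + sin(2*x)/10.
General solution: f = -cos(2*x)/20 + sin(2*x)/10 + C1*exp(6*x) + C2*exp(-2*x).
Apply the initial conditions: f(0) = -1/20 + C1 + C2 = -3 and f'(0) = 1/5 - 2*C2 + 6*C1 = -2. Solving gives C1 = -81/80, C2 = -31/16.

f = -81*exp(6*x)/80 - 31*exp(-2*x)/16 - cos(2*x)/20 + sin(2*x)/10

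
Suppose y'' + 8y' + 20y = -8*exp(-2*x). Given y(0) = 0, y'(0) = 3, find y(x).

Characteristic equation r² + 8r + 20 = 0 has discriminant (8)² - 4·(20) = -16 < 0, so r = -4 ± 2i.
Hence y_h = C1*cos(2*x)*exp(-4*x) + C2*exp(-4*x)*sin(2*x).
Try y_p = A*exp(-2*x). Substituting into the equation and dividing by exp(-2*x) gives A = -1, so y_p = -exp(-2*x).
General solution: y = -exp(-2*x) + C1*cos(2*x)*exp(-4*x) + C2*exp(-4*x)*sin(2*x).
Apply the initial conditions: y(0) = -1 + C1 = 0 and y'(0) = 2 - 4*C1 + 2*C2 = 3. Solving gives C1 = 1, C2 = 5/2.

y = -exp(-2*x) + cos(2*x)*exp(-4*x) + 5*exp(-4*x)*sin(2*x)/2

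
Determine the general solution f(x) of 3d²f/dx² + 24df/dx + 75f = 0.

f = C1*cos(3*x)*exp(-4*x) + C2*exp(-4*x)*sin(3*x)

Divide through by 3: f'' + 8f' + 25f = 0.
Characteristic equation r² + 8r + 25 = 0 has discriminant (8)² - 4·(25) = -36 < 0, so r = -4 ± 3i.
Hence f_h = C1*cos(3*x)*exp(-4*x) + C2*exp(-4*x)*sin(3*x).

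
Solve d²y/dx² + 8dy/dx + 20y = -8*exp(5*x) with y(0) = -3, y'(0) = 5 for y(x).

y = -8*exp(5*x)/85 - 523*exp(-4*x)*sin(2*x)/170 - 247*cos(2*x)*exp(-4*x)/85

Characteristic equation r² + 8r + 20 = 0 has discriminant (8)² - 4·(20) = -16 < 0, so r = -4 ± 2i.
Hence y_h = C1*cos(2*x)*exp(-4*x) + C2*exp(-4*x)*sin(2*x).
Try y_p = A*exp(5*x). Substituting into the equation and dividing by exp(5*x) gives A = -8/85, so y_p = -8*exp(5*x)/85.
General solution: y = -8*exp(5*x)/85 + C1*cos(2*x)*exp(-4*x) + C2*exp(-4*x)*sin(2*x).
Apply the initial conditions: y(0) = -8/85 + C1 = -3 and y'(0) = -8/17 - 4*C1 + 2*C2 = 5. Solving gives C1 = -247/85, C2 = -523/170.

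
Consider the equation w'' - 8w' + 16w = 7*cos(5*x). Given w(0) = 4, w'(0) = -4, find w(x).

w = -280*sin(5*x)/1681 - 63*cos(5*x)/1681 + 6787*exp(4*x)/1681 - 792*x*exp(4*x)/41

Characteristic equation r² - 8r + 16 = 0 has discriminant (-8)² - 4·(16) = 0, so r = 4 is a repeated root.
Hence w_h = (C1 + C2*x)*exp(4*x).
Try w_p = A*cos(5*x) + B*sin(5*x). Substituting and equating the coefficients of cos(5x) and sin(5x) gives A = -63/1681, B = -280/1681, so w_p = -280*sin(5*x)/1681 - 63*cos(5*x)/1681.
General solution: w = -280*sin(5*x)/1681 - 63*cos(5*x)/1681 + C1*exp(4*x) + C2*x*exp(4*x).
Apply the initial conditions: w(0) = -63/1681 + C1 = 4 and w'(0) = -1400/1681 + C2 + 4*C1 = -4. Solving gives C1 = 6787/1681, C2 = -792/41.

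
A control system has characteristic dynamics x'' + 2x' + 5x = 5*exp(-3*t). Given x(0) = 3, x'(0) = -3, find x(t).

Characteristic equation r² + 2r + 5 = 0 has discriminant (2)² - 4·(5) = -16 < 0, so r = -1 ± 2i.
Hence x_h = C1*cos(2*t)*exp(-t) + C2*exp(-t)*sin(2*t).
Try x_p = A*exp(-3*t). Substituting into the equation and dividing by exp(-3*t) gives A = 5/8, so x_p = 5*exp(-3*t)/8.
General solution: x = 5*exp(-3*t)/8 + C1*cos(2*t)*exp(-t) + C2*exp(-t)*sin(2*t).
Apply the initial conditions: x(0) = 5/8 + C1 = 3 and x'(0) = -15/8 - C1 + 2*C2 = -3. Solving gives C1 = 19/8, C2 = 5/8.

x = 5*exp(-3*t)/8 + 5*exp(-t)*sin(2*t)/8 + 19*cos(2*t)*exp(-t)/8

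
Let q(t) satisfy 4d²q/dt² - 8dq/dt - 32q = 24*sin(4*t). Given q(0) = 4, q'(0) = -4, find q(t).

q = -9*sin(4*t)/40 + 3*cos(4*t)/40 + 19*exp(4*t)/24 + 47*exp(-2*t)/15

Divide through by 4: q'' - 2q' - 8q = 6*sin(4*t).
Characteristic equation r² - 2r - 8 = 0 factors as (r + 2)(r - 4) = 0, so r = -2, 4.
Hence q_h = C1*exp(-2*t) + C2*exp(4*t).
Try q_p = A*cos(4*t) + B*sin(4*t). Substituting and equating the coefficients of cos(4t) and sin(4t) gives A = 3/40, B = -9/40, so q_p = -9*sin(4*t)/40 + 3*cos(4*t)/40.
General solution: q = -9*sin(4*t)/40 + 3*cos(4*t)/40 + C1*exp(-2*t) + C2*exp(4*t).
Apply the initial conditions: q(0) = 3/40 + C1 + C2 = 4 and q'(0) = -9/10 - 2*C1 + 4*C2 = -4. Solving gives C1 = 47/15, C2 = 19/24.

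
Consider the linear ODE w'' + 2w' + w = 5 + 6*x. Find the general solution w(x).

w = -7 + 6*x + C1*exp(-x) + C2*x*exp(-x)

Characteristic equation r² + 2r + 1 = 0 has discriminant (2)² - 4·(1) = 0, so r = -1 is a repeated root.
Hence w_h = (C1 + C2*x)*exp(-x).
For the particular solution try w_p = A0 + A1*x. Substituting and matching coefficients of each power of x gives A0 = -7, A1 = 6, so w_p = -7 + 6*x.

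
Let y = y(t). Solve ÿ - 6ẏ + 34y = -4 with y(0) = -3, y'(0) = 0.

Characteristic equation r² - 6r + 34 = 0 has discriminant (-6)² - 4·(34) = -100 < 0, so r = 3 ± 5i.
Hence y_h = C1*cos(5*t)*exp(3*t) + C2*exp(3*t)*sin(5*t).
For the particular solution try y_p = A0. Substituting and matching coefficients of each power of t gives A0 = -2/17, so y_p = -2/17.
General solution: y = -2/17 + C1*cos(5*t)*exp(3*t) + C2*exp(3*t)*sin(5*t).
Apply the initial conditions: y(0) = -2/17 + C1 = -3 and y'(0) = 3*C1 + 5*C2 = 0. Solving gives C1 = -49/17, C2 = 147/85.

y = -2/17 - 49*cos(5*t)*exp(3*t)/17 + 147*exp(3*t)*sin(5*t)/85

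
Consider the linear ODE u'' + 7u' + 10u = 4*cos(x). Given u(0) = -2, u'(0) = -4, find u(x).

Characteristic equation r² + 7r + 10 = 0 factors as (r + 5)(r + 2) = 0, so r = -5, -2.
Hence u_h = C1*exp(-5*x) + C2*exp(-2*x).
Try u_p = A*cos(x) + B*sin(x). Substituting and equating the coefficients of cos(x) and sin(x) gives A = 18/65, B = 14/65, so u_p = 14*sin(x)/65 + 18*cos(x)/65.
General solution: u = 14*sin(x)/65 + 18*cos(x)/65 + C1*exp(-5*x) + C2*exp(-2*x).
Apply the initial conditions: u(0) = 18/65 + C1 + C2 = -2 and u'(0) = 14/65 - 5*C1 - 2*C2 = -4. Solving gives C1 = 38/13, C2 = -26/5.

u = -26*exp(-2*x)/5 + 14*sin(x)/65 + 18*cos(x)/65 + 38*exp(-5*x)/13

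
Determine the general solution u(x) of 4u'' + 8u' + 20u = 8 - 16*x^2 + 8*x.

u = 38/125 - 4*x**2/5 + 26*x/25 + C1*cos(2*x)*exp(-x) + C2*exp(-x)*sin(2*x)

Divide through by 4: u'' + 2u' + 5u = 2 - 4*x^2 + 2*x.
Characteristic equation r² + 2r + 5 = 0 has discriminant (2)² - 4·(5) = -16 < 0, so r = -1 ± 2i.
Hence u_h = C1*cos(2*x)*exp(-x) + C2*exp(-x)*sin(2*x).
For the particular solution try u_p = A0 + A1*x + A2*x^2. Substituting and matching coefficients of each power of x gives A0 = 38/125, A1 = 26/25, A2 = -4/5, so u_p = 38/125 - 4*x^2/5 + 26*x/25.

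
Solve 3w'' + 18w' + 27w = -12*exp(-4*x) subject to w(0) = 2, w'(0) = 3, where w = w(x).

Divide through by 3: w'' + 6w' + 9w = -4*exp(-4*x).
Characteristic equation r² + 6r + 9 = 0 has discriminant (6)² - 4·(9) = 0, so r = -3 is a repeated root.
Hence w_h = (C1 + C2*x)*exp(-3*x).
Try w_p = A*exp(-4*x). Substituting into the equation and dividing by exp(-4*x) gives A = -4, so w_p = -4*exp(-4*x).
General solution: w = -4*exp(-4*x) + C1*exp(-3*x) + C2*x*exp(-3*x).
Apply the initial conditions: w(0) = -4 + C1 = 2 and w'(0) = 16 + C2 - 3*C1 = 3. Solving gives C1 = 6, C2 = 5.

w = -4*exp(-4*x) + 6*exp(-3*x) + 5*x*exp(-3*x)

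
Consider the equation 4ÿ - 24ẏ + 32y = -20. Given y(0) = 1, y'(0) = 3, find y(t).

y = -5/8 - exp(4*t)/8 + 7*exp(2*t)/4

Divide through by 4: y'' - 6y' + 8y = -5.
Characteristic equation r² - 6r + 8 = 0 factors as (r - 4)(r - 2) = 0, so r = 4, 2.
Hence y_h = C1*exp(4*t) + C2*exp(2*t).
For the particular solution try y_p = A0. Substituting and matching coefficients of each power of t gives A0 = -5/8, so y_p = -5/8.
General solution: y = -5/8 + C1*exp(4*t) + C2*exp(2*t).
Apply the initial conditions: y(0) = -5/8 + C1 + C2 = 1 and y'(0) = 2*C2 + 4*C1 = 3. Solving gives C1 = -1/8, C2 = 7/4.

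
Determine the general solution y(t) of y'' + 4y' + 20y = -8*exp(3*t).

Characteristic equation r² + 4r + 20 = 0 has discriminant (4)² - 4·(20) = -64 < 0, so r = -2 ± 4i.
Hence y_h = C1*cos(4*t)*exp(-2*t) + C2*exp(-2*t)*sin(4*t).
Try y_p = A*exp(3*t). Substituting into the equation and dividing by exp(3*t) gives A = -8/41, so y_p = -8*exp(3*t)/41.

y = -8*exp(3*t)/41 + C1*cos(4*t)*exp(-2*t) + C2*exp(-2*t)*sin(4*t)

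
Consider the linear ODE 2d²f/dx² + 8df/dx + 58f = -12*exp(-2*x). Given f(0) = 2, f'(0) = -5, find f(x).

f = -6*exp(-2*x)/25 - exp(-2*x)*sin(5*x)/5 + 56*cos(5*x)*exp(-2*x)/25

Divide through by 2: f'' + 4f' + 29f = -6*exp(-2*x).
Characteristic equation r² + 4r + 29 = 0 has discriminant (4)² - 4·(29) = -100 < 0, so r = -2 ± 5i.
Hence f_h = C1*cos(5*x)*exp(-2*x) + C2*exp(-2*x)*sin(5*x).
Try f_p = A*exp(-2*x). Substituting into the equation and dividing by exp(-2*x) gives A = -6/25, so f_p = -6*exp(-2*x)/25.
General solution: f = -6*exp(-2*x)/25 + C1*cos(5*x)*exp(-2*x) + C2*exp(-2*x)*sin(5*x).
Apply the initial conditions: f(0) = -6/25 + C1 = 2 and f'(0) = 12/25 - 2*C1 + 5*C2 = -5. Solving gives C1 = 56/25, C2 = -1/5.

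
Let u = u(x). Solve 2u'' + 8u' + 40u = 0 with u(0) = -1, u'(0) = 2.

u = -cos(4*x)*exp(-2*x)

Divide through by 2: u'' + 4u' + 20u = 0.
Characteristic equation r² + 4r + 20 = 0 has discriminant (4)² - 4·(20) = -64 < 0, so r = -2 ± 4i.
Hence u_h = C1*cos(4*x)*exp(-2*x) + C2*exp(-2*x)*sin(4*x).
Apply the initial conditions: u(0) = C1 = -1 and u'(0) = -2*C1 + 4*C2 = 2. Solving gives C1 = -1, C2 = 0.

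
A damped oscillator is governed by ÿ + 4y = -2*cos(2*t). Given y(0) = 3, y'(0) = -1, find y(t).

y = 3*cos(2*t) - sin(2*t)/2 - t*sin(2*t)/2

Characteristic equation r² + 4 = 0 has discriminant (0)² - 4·(4) = -16 < 0, so r = ± 2i.
Hence y_h = C1*cos(2*t) + C2*sin(2*t).
Since ±2i are characteristic roots, multiply the trial by t. Try y_p = t*(A*cos(2*t) + B*sin(2*t)). Substituting and equating the coefficients of cos(2t) and sin(2t) gives A = 0, B = -1/2, so y_p = -t*sin(2*t)/2.
General solution: y = C1*cos(2*t) + C2*sin(2*t) - t*sin(2*t)/2.
Apply the initial conditions: y(0) = C1 = 3 and y'(0) = 2*C2 = -1. Solving gives C1 = 3, C2 = -1/2.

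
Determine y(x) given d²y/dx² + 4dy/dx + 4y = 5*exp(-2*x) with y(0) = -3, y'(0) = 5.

y = -3*exp(-2*x) - x*exp(-2*x) + 5*x**2*exp(-2*x)/2

Characteristic equation r² + 4r + 4 = 0 has discriminant (4)² - 4·(4) = 0, so r = -2 is a repeated root.
Hence y_h = (C1 + C2*x)*exp(-2*x).
Since exp(-2*x) solves the homogeneous equation (r = -2 is a root of multiplicity 2), multiply the trial by x^2. Try y_p = A*x^2*exp(-2*x). Substituting into the equation and dividing by exp(-2*x) gives A = 5/2, so y_p = 5*x^2*exp(-2*x)/2.
General solution: y = C1*exp(-2*x) + 5*x^2*exp(-2*x)/2 + C2*x*exp(-2*x).
Apply the initial conditions: y(0) = C1 = -3 and y'(0) = C2 - 2*C1 = 5. Solving gives C1 = -3, C2 = -1.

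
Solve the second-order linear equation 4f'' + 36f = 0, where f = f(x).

Divide through by 4: f'' + 9f = 0.
Characteristic equation r² + 9 = 0 has discriminant (0)² - 4·(9) = -36 < 0, so r = ± 3i.
Hence f_h = C1*cos(3*x) + C2*sin(3*x).

f = C1*cos(3*x) + C2*sin(3*x)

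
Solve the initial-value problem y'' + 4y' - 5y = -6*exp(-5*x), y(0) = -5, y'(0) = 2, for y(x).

y = -exp(-5*x) - 4*exp(x) + x*exp(-5*x)

Characteristic equation r² + 4r - 5 = 0 factors as (r - 1)(r + 5) = 0, so r = 1, -5.
Hence y_h = C1*exp(x) + C2*exp(-5*x).
Since exp(-5*x) solves the homogeneous equation (r = -5 is a root of multiplicity 1), multiply the trial by x. Try y_p = A*x*exp(-5*x). Substituting into the equation and dividing by exp(-5*x) gives A = 1, so y_p = x*exp(-5*x).
General solution: y = C1*exp(x) + C2*exp(-5*x) + x*exp(-5*x).
Apply the initial conditions: y(0) = C1 + C2 = -5 and y'(0) = 1 + C1 - 5*C2 = 2. Solving gives C1 = -4, C2 = -1.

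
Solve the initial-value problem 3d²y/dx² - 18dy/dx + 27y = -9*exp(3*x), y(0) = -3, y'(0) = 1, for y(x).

y = -3*exp(3*x) + 10*x*exp(3*x) - 3*x**2*exp(3*x)/2

Divide through by 3: y'' - 6y' + 9y = -3*exp(3*x).
Characteristic equation r² - 6r + 9 = 0 has discriminant (-6)² - 4·(9) = 0, so r = 3 is a repeated root.
Hence y_h = (C1 + C2*x)*exp(3*x).
Since exp(3*x) solves the homogeneous equation (r = 3 is a root of multiplicity 2), multiply the trial by x^2. Try y_p = A*x^2*exp(3*x). Substituting into the equation and dividing by exp(3*x) gives A = -3/2, so y_p = -3*x^2*exp(3*x)/2.
General solution: y = C1*exp(3*x) - 3*x^2*exp(3*x)/2 + C2*x*exp(3*x).
Apply the initial conditions: y(0) = C1 = -3 and y'(0) = C2 + 3*C1 = 1. Solving gives C1 = -3, C2 = 10.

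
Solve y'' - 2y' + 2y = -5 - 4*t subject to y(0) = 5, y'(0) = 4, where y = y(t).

y = -9/2 - 2*t - 7*exp(t)*sin(t)/2 + 19*cos(t)*exp(t)/2

Characteristic equation r² - 2r + 2 = 0 has discriminant (-2)² - 4·(2) = -4 < 0, so r = 1 ± i.
Hence y_h = C1*cos(t)*exp(t) + C2*exp(t)*sin(t).
For the particular solution try y_p = A0 + A1*t. Substituting and matching coefficients of each power of t gives A0 = -9/2, A1 = -2, so y_p = -9/2 - 2*t.
General solution: y = -9/2 - 2*t + C1*cos(t)*exp(t) + C2*exp(t)*sin(t).
Apply the initial conditions: y(0) = -9/2 + C1 = 5 and y'(0) = -2 + C1 + C2 = 4. Solving gives C1 = 19/2, C2 = -7/2.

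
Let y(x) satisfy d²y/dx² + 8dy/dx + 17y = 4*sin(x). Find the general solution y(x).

y = -cos(x)/10 + sin(x)/5 + C1*cos(x)*exp(-4*x) + C2*exp(-4*x)*sin(x)

Characteristic equation r² + 8r + 17 = 0 has discriminant (8)² - 4·(17) = -4 < 0, so r = -4 ± i.
Hence y_h = C1*cos(x)*exp(-4*x) + C2*exp(-4*x)*sin(x).
Try y_p = A*cos(x) + B*sin(x). Substituting and equating the coefficients of cos(x) and sin(x) gives A = -1/10, B = 1/5, so y_p = -cos(x)/10 + sin(x)/5.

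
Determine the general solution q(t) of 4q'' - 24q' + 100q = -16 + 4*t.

Divide through by 4: q'' - 6q' + 25q = -4 + t.
Characteristic equation r² - 6r + 25 = 0 has discriminant (-6)² - 4·(25) = -64 < 0, so r = 3 ± 4i.
Hence q_h = C1*cos(4*t)*exp(3*t) + C2*exp(3*t)*sin(4*t).
For the particular solution try q_p = A0 + A1*t. Substituting and matching coefficients of each power of t gives A0 = -94/625, A1 = 1/25, so q_p = -94/625 + t/25.

q = -94/625 + t/25 + C1*cos(4*t)*exp(3*t) + C2*exp(3*t)*sin(4*t)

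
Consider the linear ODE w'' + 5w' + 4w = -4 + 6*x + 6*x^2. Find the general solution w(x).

w = 17/16 - 9*x/4 + 3*x**2/2 + C1*exp(-x) + C2*exp(-4*x)

Characteristic equation r² + 5r + 4 = 0 factors as (r + 1)(r + 4) = 0, so r = -1, -4.
Hence w_h = C1*exp(-x) + C2*exp(-4*x).
For the particular solution try w_p = A0 + A1*x + A2*x^2. Substituting and matching coefficients of each power of x gives A0 = 17/16, A1 = -9/4, A2 = 3/2, so w_p = 17/16 - 9*x/4 + 3*x^2/2.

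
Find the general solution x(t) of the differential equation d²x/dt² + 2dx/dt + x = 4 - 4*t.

x = 12 - 4*t + C1*exp(-t) + C2*t*exp(-t)

Characteristic equation r² + 2r + 1 = 0 has discriminant (2)² - 4·(1) = 0, so r = -1 is a repeated root.
Hence x_h = (C1 + C2*t)*exp(-t).
For the particular solution try x_p = A0 + A1*t. Substituting and matching coefficients of each power of t gives A0 = 12, A1 = -4, so x_p = 12 - 4*t.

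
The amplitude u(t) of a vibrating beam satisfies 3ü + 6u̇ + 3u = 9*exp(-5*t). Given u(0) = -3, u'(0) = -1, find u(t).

u = -51*exp(-t)/16 + 3*exp(-5*t)/16 - 13*t*exp(-t)/4

Divide through by 3: u'' + 2u' + u = 3*exp(-5*t).
Characteristic equation r² + 2r + 1 = 0 has discriminant (2)² - 4·(1) = 0, so r = -1 is a repeated root.
Hence u_h = (C1 + C2*t)*exp(-t).
Try u_p = A*exp(-5*t). Substituting into the equation and dividing by exp(-5*t) gives A = 3/16, so u_p = 3*exp(-5*t)/16.
General solution: u = 3*exp(-5*t)/16 + C1*exp(-t) + C2*t*exp(-t).
Apply the initial conditions: u(0) = 3/16 + C1 = -3 and u'(0) = -15/16 + C2 - C1 = -1. Solving gives C1 = -51/16, C2 = -13/4.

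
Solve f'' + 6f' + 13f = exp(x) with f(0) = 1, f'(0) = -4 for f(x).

Characteristic equation r² + 6r + 13 = 0 has discriminant (6)² - 4·(13) = -16 < 0, so r = -3 ± 2i.
Hence f_h = C1*cos(2*x)*exp(-3*x) + C2*exp(-3*x)*sin(2*x).
Try f_p = A*exp(x). Substituting into the equation and dividing by exp(x) gives A = 1/20, so f_p = exp(x)/20.
General solution: f = exp(x)/20 + C1*cos(2*x)*exp(-3*x) + C2*exp(-3*x)*sin(2*x).
Apply the initial conditions: f(0) = 1/20 + C1 = 1 and f'(0) = 1/20 - 3*C1 + 2*C2 = -4. Solving gives C1 = 19/20, C2 = -3/5.

f = exp(x)/20 - 3*exp(-3*x)*sin(2*x)/5 + 19*cos(2*x)*exp(-3*x)/20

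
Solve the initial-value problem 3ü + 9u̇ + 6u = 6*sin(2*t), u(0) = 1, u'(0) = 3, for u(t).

u = -9*exp(-2*t)/2 - 3*cos(2*t)/10 - sin(2*t)/10 + 29*exp(-t)/5

Divide through by 3: u'' + 3u' + 2u = 2*sin(2*t).
Characteristic equation r² + 3r + 2 = 0 factors as (r + 2)(r + 1) = 0, so r = -2, -1.
Hence u_h = C1*exp(-2*t) + C2*exp(-t).
Try u_p = A*cos(2*t) + B*sin(2*t). Substituting and equating the coefficients of cos(2t) and sin(2t) gives A = -3/10, B = -1/10, so u_p = -3*cos(2*t)/10 - sin(2*t)/10.
General solution: u = -3*cos(2*t)/10 - sin(2*t)/10 + C1*exp(-2*t) + C2*exp(-t).
Apply the initial conditions: u(0) = -3/10 + C1 + C2 = 1 and u'(0) = -1/5 - C2 - 2*C1 = 3. Solving gives C1 = -9/2, C2 = 29/5.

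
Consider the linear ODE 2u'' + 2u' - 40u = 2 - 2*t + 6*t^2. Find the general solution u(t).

u = -253/4000 - 3*t**2/20 + 7*t/200 + C1*exp(-5*t) + C2*exp(4*t)

Divide through by 2: u'' + u' - 20u = 1 - t + 3*t^2.
Characteristic equation r² + r - 20 = 0 factors as (r + 5)(r - 4) = 0, so r = -5, 4.
Hence u_h = C1*exp(-5*t) + C2*exp(4*t).
For the particular solution try u_p = A0 + A1*t + A2*t^2. Substituting and matching coefficients of each power of t gives A0 = -253/4000, A1 = 7/200, A2 = -3/20, so u_p = -253/4000 - 3*t^2/20 + 7*t/200.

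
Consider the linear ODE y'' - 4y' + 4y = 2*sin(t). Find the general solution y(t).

y = 6*sin(t)/25 + 8*cos(t)/25 + C1*exp(2*t) + C2*t*exp(2*t)

Characteristic equation r² - 4r + 4 = 0 has discriminant (-4)² - 4·(4) = 0, so r = 2 is a repeated root.
Hence y_h = (C1 + C2*t)*exp(2*t).
Try y_p = A*cos(t) + B*sin(t). Substituting and equating the coefficients of cos(t) and sin(t) gives A = 8/25, B = 6/25, so y_p = 6*sin(t)/25 + 8*cos(t)/25.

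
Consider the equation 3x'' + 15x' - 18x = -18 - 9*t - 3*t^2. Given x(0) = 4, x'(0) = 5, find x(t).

x = 46/27 - 52*exp(-6*t)/189 + t**2/6 + 7*t/9 + 18*exp(t)/7

Divide through by 3: x'' + 5x' - 6x = -6 - t^2 - 3*t.
Characteristic equation r² + 5r - 6 = 0 factors as (r - 1)(r + 6) = 0, so r = 1, -6.
Hence x_h = C1*exp(t) + C2*exp(-6*t).
For the particular solution try x_p = A0 + A1*t + A2*t^2. Substituting and matching coefficients of each power of t gives A0 = 46/27, A1 = 7/9, A2 = 1/6, so x_p = 46/27 + t^2/6 + 7*t/9.
General solution: x = 46/27 + t^2/6 + 7*t/9 + C1*exp(t) + C2*exp(-6*t).
Apply the initial conditions: x(0) = 46/27 + C1 + C2 = 4 and x'(0) = 7/9 + C1 - 6*C2 = 5. Solving gives C1 = 18/7, C2 = -52/189.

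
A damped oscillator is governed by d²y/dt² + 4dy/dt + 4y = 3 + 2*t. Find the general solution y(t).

Characteristic equation r² + 4r + 4 = 0 has discriminant (4)² - 4·(4) = 0, so r = -2 is a repeated root.
Hence y_h = (C1 + C2*t)*exp(-2*t).
For the particular solution try y_p = A0 + A1*t. Substituting and matching coefficients of each power of t gives A0 = 1/4, A1 = 1/2, so y_p = 1/4 + t/2.

y = 1/4 + t/2 + C1*exp(-2*t) + C2*t*exp(-2*t)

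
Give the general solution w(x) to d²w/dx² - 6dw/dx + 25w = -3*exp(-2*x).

w = -3*exp(-2*x)/41 + C1*cos(4*x)*exp(3*x) + C2*exp(3*x)*sin(4*x)

Characteristic equation r² - 6r + 25 = 0 has discriminant (-6)² - 4·(25) = -64 < 0, so r = 3 ± 4i.
Hence w_h = C1*cos(4*x)*exp(3*x) + C2*exp(3*x)*sin(4*x).
Try w_p = A*exp(-2*x). Substituting into the equation and dividing by exp(-2*x) gives A = -3/41, so w_p = -3*exp(-2*x)/41.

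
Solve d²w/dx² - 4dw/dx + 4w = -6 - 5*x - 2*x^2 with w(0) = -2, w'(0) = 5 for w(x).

Characteristic equation r² - 4r + 4 = 0 has discriminant (-4)² - 4·(4) = 0, so r = 2 is a repeated root.
Hence w_h = (C1 + C2*x)*exp(2*x).
For the particular solution try w_p = A0 + A1*x + A2*x^2. Substituting and matching coefficients of each power of x gives A0 = -7/2, A1 = -9/4, A2 = -1/2, so w_p = -7/2 - 9*x/4 - x^2/2.
General solution: w = -7/2 - 9*x/4 - x^2/2 + C1*exp(2*x) + C2*x*exp(2*x).
Apply the initial conditions: w(0) = -7/2 + C1 = -2 and w'(0) = -9/4 + C2 + 2*C1 = 5. Solving gives C1 = 3/2, C2 = 17/4.

w = -7/2 - 9*x/4 - x**2/2 + 3*exp(2*x)/2 + 17*x*exp(2*x)/4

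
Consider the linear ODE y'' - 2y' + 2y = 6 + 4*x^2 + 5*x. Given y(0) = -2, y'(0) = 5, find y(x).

y = 15/2 + 2*x**2 + 13*x/2 + 8*exp(x)*sin(x) - 19*cos(x)*exp(x)/2

Characteristic equation r² - 2r + 2 = 0 has discriminant (-2)² - 4·(2) = -4 < 0, so r = 1 ± i.
Hence y_h = C1*cos(x)*exp(x) + C2*exp(x)*sin(x).
For the particular solution try y_p = A0 + A1*x + A2*x^2. Substituting and matching coefficients of each power of x gives A0 = 15/2, A1 = 13/2, A2 = 2, so y_p = 15/2 + 2*x^2 + 13*x/2.
General solution: y = 15/2 + 2*x^2 + 13*x/2 + C1*cos(x)*exp(x) + C2*exp(x)*sin(x).
Apply the initial conditions: y(0) = 15/2 + C1 = -2 and y'(0) = 13/2 + C1 + C2 = 5. Solving gives C1 = -19/2, C2 = 8.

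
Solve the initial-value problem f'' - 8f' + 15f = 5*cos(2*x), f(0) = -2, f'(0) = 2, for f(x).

f = -171*exp(3*x)/26 - 80*sin(2*x)/377 + 55*cos(2*x)/377 + 257*exp(5*x)/58

Characteristic equation r² - 8r + 15 = 0 factors as (r - 5)(r - 3) = 0, so r = 5, 3.
Hence f_h = C1*exp(5*x) + C2*exp(3*x).
Try f_p = A*cos(2*x) + B*sin(2*x). Substituting and equating the coefficients of cos(2x) and sin(2x) gives A = 55/377, B = -80/377, so f_p = -80*sin(2*x)/377 + 55*cos(2*x)/377.
General solution: f = -80*sin(2*x)/377 + 55*cos(2*x)/377 + C1*exp(5*x) + C2*exp(3*x).
Apply the initial conditions: f(0) = 55/377 + C1 + C2 = -2 and f'(0) = -160/377 + 3*C2 + 5*C1 = 2. Solving gives C1 = 257/58, C2 = -171/26.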